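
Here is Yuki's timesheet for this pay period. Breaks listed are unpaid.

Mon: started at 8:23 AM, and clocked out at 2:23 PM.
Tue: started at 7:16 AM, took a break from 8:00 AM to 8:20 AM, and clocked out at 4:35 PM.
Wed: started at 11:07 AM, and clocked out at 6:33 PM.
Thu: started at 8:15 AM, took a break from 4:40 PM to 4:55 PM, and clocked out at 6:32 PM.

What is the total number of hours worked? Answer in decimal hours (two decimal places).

32.45 hours

Mon: 8:23 AM–2:23 PM = 6 h 0 min
Tue: 7:16 AM–4:35 PM = 9 h 19 min; less 20 min break → 8 h 59 min
Wed: 11:07 AM–6:33 PM = 7 h 26 min
Thu: 8:15 AM–6:32 PM = 10 h 17 min; less 15 min break → 10 h 2 min
Total: 6 h 0 min + 8 h 59 min + 7 h 26 min + 10 h 2 min = 32 h 27 min.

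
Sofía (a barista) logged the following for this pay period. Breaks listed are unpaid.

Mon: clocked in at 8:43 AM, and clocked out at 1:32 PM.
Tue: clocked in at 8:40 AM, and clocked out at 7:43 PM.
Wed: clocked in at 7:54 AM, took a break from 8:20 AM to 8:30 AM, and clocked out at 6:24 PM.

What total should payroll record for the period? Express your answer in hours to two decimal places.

Mon: 8:43 AM–1:32 PM = 4 h 49 min
Tue: 8:40 AM–7:43 PM = 11 h 3 min
Wed: 7:54 AM–6:24 PM = 10 h 30 min; less 10 min break → 10 h 20 min
Total: 4 h 49 min + 11 h 3 min + 10 h 20 min = 26 h 12 min.

26.20 hours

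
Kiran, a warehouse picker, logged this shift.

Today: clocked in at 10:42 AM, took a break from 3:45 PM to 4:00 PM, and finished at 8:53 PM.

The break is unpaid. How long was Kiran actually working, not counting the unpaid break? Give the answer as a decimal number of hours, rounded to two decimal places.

9.93 hours

Today: 10:42 AM–8:53 PM = 10 h 11 min; less 15 min break → 9 h 56 min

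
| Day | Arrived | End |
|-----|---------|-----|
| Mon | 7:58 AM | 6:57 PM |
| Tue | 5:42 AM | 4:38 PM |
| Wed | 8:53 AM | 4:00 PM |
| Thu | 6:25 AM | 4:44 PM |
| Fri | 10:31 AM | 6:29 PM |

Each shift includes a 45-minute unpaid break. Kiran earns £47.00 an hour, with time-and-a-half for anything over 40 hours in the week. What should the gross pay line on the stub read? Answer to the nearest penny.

£2131.45

Mon: 7:58 AM–6:57 PM = 10 h 59 min; less 45 min break → 10 h 14 min
Tue: 5:42 AM–4:38 PM = 10 h 56 min; less 45 min break → 10 h 11 min
Wed: 8:53 AM–4:00 PM = 7 h 7 min; less 45 min break → 6 h 22 min
Thu: 6:25 AM–4:44 PM = 10 h 19 min; less 45 min break → 9 h 34 min
Fri: 10:31 AM–6:29 PM = 7 h 58 min; less 45 min break → 7 h 13 min
Total worked: 43 h 34 min = 2614 min.
Regular 40 h 0 min = 2400 min at £47.00/h; overtime 3 h 34 min = 214 min at £70.50/h.
Pay = (2400 × £47.00 + 214 × £70.50) ÷ 60 = £2131.45.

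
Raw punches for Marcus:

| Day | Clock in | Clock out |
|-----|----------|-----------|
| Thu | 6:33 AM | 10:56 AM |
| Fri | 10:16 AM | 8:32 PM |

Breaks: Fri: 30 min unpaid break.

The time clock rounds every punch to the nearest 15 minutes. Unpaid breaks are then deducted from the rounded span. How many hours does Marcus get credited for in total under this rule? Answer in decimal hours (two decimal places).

14.25 hours

Thu: in 6:33 AM→6:30 AM, out 10:56 AM→11:00 AM; 4 h 30 min
Fri: in 10:16 AM→10:15 AM, out 8:32 PM→8:30 PM; 10 h 15 min − 30 min = 9 h 45 min
Total credited: 14 h 15 min.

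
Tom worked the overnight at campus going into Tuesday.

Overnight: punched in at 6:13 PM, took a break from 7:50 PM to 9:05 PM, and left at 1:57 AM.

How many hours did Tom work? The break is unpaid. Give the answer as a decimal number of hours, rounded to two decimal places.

Overnight: 6:13 PM → midnight = 5 h 47 min; midnight → 1:57 AM = 1 h 57 min; span 7 h 44 min; less 75 min break → 6 h 29 min

6.48 hours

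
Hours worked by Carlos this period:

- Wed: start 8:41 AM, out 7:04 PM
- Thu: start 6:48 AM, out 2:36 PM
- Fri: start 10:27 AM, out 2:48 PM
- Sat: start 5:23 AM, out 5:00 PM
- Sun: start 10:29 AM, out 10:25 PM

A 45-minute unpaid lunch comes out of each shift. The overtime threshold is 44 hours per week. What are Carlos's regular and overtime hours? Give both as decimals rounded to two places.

Wed: 8:41 AM–7:04 PM = 10 h 23 min; less 45 min break → 9 h 38 min
Thu: 6:48 AM–2:36 PM = 7 h 48 min; less 45 min break → 7 h 3 min
Fri: 10:27 AM–2:48 PM = 4 h 21 min; less 45 min break → 3 h 36 min
Sat: 5:23 AM–5:00 PM = 11 h 37 min; less 45 min break → 10 h 52 min
Sun: 10:29 AM–10:25 PM = 11 h 56 min; less 45 min break → 11 h 11 min
Total worked: 42 h 20 min = 42.33 h.
Threshold 44 h → overtime 0 h 0 min, regular 42 h 20 min.

Regular 42.33 hours, overtime 0.00 hours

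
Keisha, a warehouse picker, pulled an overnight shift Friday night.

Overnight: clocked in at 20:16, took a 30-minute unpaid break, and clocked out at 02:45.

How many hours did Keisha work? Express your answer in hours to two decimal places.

5.98 hours

Overnight: 20:16 → midnight = 3 h 44 min; midnight → 02:45 = 2 h 45 min; span 6 h 29 min; less 30 min break → 5 h 59 min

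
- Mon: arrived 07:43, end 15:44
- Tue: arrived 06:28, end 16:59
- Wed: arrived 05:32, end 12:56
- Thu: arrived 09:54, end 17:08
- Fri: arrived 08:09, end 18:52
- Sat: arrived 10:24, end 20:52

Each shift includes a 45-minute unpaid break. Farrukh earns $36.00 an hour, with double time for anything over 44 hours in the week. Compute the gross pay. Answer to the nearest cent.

$2005.20

Mon: 07:43–15:44 = 8 h 1 min; less 45 min break → 7 h 16 min
Tue: 06:28–16:59 = 10 h 31 min; less 45 min break → 9 h 46 min
Wed: 05:32–12:56 = 7 h 24 min; less 45 min break → 6 h 39 min
Thu: 09:54–17:08 = 7 h 14 min; less 45 min break → 6 h 29 min
Fri: 08:09–18:52 = 10 h 43 min; less 45 min break → 9 h 58 min
Sat: 10:24–20:52 = 10 h 28 min; less 45 min break → 9 h 43 min
Total worked: 49 h 51 min = 2991 min.
Regular 44 h 0 min = 2640 min at $36.00/h; overtime 5 h 51 min = 351 min at $72.00/h.
Pay = (2640 × $36.00 + 351 × $72.00) ÷ 60 = $2005.20.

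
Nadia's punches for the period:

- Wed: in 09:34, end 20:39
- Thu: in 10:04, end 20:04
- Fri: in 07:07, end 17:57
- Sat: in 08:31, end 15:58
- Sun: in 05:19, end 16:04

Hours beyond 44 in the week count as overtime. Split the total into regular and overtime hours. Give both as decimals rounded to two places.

Wed: 09:34–20:39 = 11 h 5 min
Thu: 10:04–20:04 = 10 h 0 min
Fri: 07:07–17:57 = 10 h 50 min
Sat: 08:31–15:58 = 7 h 27 min
Sun: 05:19–16:04 = 10 h 45 min
Total worked: 50 h 7 min = 50.12 h.
Threshold 44 h → overtime 6 h 7 min, regular 44 h 0 min.

Regular 44.00 hours, overtime 6.12 hours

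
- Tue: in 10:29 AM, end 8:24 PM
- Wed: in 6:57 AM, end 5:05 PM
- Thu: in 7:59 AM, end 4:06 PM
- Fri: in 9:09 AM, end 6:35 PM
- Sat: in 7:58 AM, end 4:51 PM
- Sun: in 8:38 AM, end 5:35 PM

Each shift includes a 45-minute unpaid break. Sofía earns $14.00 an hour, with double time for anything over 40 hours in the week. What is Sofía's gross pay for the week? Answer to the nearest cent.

Tue: 10:29 AM–8:24 PM = 9 h 55 min; less 45 min break → 9 h 10 min
Wed: 6:57 AM–5:05 PM = 10 h 8 min; less 45 min break → 9 h 23 min
Thu: 7:59 AM–4:06 PM = 8 h 7 min; less 45 min break → 7 h 22 min
Fri: 9:09 AM–6:35 PM = 9 h 26 min; less 45 min break → 8 h 41 min
Sat: 7:58 AM–4:51 PM = 8 h 53 min; less 45 min break → 8 h 8 min
Sun: 8:38 AM–5:35 PM = 8 h 57 min; less 45 min break → 8 h 12 min
Total worked: 50 h 56 min = 3056 min.
Regular 40 h 0 min = 2400 min at $14.00/h; overtime 10 h 56 min = 656 min at $28.00/h.
Pay = (2400 × $14.00 + 656 × $28.00) ÷ 60 = $866.13.

$866.13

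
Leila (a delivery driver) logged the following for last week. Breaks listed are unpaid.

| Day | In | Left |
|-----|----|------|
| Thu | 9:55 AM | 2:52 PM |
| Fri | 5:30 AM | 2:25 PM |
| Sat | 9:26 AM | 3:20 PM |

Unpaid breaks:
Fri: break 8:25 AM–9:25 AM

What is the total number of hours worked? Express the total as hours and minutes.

18 h 46 min

Thu: 9:55 AM–2:52 PM = 4 h 57 min
Fri: 5:30 AM–2:25 PM = 8 h 55 min; less 60 min break → 7 h 55 min
Sat: 9:26 AM–3:20 PM = 5 h 54 min
Total: 4 h 57 min + 7 h 55 min + 5 h 54 min = 18 h 46 min.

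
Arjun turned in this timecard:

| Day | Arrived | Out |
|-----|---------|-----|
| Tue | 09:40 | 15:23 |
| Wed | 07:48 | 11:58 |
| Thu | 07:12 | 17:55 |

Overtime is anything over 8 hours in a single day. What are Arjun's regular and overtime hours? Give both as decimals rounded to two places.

Regular 17.88 hours, overtime 2.72 hours

Tue: 09:40–15:23 = 5 h 43 min
Wed: 07:48–11:58 = 4 h 10 min
Thu: 07:12–17:55 = 10 h 43 min
Tue reg 5 h 43 min / OT 0 h 0 min; Wed reg 4 h 10 min / OT 0 h 0 min; Thu reg 8 h 0 min / OT 2 h 43 min.
Totals: regular 17 h 53 min, overtime 2 h 43 min.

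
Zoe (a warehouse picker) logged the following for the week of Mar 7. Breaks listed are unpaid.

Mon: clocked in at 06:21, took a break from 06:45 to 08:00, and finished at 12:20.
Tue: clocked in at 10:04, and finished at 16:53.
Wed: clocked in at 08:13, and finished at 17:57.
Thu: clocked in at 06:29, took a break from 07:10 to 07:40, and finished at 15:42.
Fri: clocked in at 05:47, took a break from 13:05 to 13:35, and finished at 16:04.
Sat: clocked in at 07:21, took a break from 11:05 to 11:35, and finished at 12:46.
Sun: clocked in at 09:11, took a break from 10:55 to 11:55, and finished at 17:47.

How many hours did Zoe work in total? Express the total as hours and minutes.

52 h 18 min

Mon: 06:21–12:20 = 5 h 59 min; less 75 min break → 4 h 44 min
Tue: 10:04–16:53 = 6 h 49 min
Wed: 08:13–17:57 = 9 h 44 min
Thu: 06:29–15:42 = 9 h 13 min; less 30 min break → 8 h 43 min
Fri: 05:47–16:04 = 10 h 17 min; less 30 min break → 9 h 47 min
Sat: 07:21–12:46 = 5 h 25 min; less 30 min break → 4 h 55 min
Sun: 09:11–17:47 = 8 h 36 min; less 60 min break → 7 h 36 min
Total: 4 h 44 min + 6 h 49 min + 9 h 44 min + 8 h 43 min + 9 h 47 min + 4 h 55 min + 7 h 36 min = 52 h 18 min.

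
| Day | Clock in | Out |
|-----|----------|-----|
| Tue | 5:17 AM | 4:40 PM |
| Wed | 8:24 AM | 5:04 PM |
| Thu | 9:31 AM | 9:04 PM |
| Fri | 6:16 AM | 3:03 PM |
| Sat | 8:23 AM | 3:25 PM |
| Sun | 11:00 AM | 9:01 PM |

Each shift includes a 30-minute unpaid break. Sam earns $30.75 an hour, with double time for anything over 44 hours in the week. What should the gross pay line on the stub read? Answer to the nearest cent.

Tue: 5:17 AM–4:40 PM = 11 h 23 min; less 30 min break → 10 h 53 min
Wed: 8:24 AM–5:04 PM = 8 h 40 min; less 30 min break → 8 h 10 min
Thu: 9:31 AM–9:04 PM = 11 h 33 min; less 30 min break → 11 h 3 min
Fri: 6:16 AM–3:03 PM = 8 h 47 min; less 30 min break → 8 h 17 min
Sat: 8:23 AM–3:25 PM = 7 h 2 min; less 30 min break → 6 h 32 min
Sun: 11:00 AM–9:01 PM = 10 h 1 min; less 30 min break → 9 h 31 min
Total worked: 54 h 26 min = 3266 min.
Regular 44 h 0 min = 2640 min at $30.75/h; overtime 10 h 26 min = 626 min at $61.50/h.
Pay = (2640 × $30.75 + 626 × $61.50) ÷ 60 = $1994.65.

$1994.65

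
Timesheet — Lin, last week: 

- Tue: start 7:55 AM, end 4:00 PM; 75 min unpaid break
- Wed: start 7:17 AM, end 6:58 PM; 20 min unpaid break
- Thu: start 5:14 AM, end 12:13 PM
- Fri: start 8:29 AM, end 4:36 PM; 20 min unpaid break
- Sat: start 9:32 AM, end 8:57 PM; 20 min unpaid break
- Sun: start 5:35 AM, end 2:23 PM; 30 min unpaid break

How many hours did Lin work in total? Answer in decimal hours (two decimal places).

52.33 hours

Tue: 7:55 AM–4:00 PM = 8 h 5 min; less 75 min break → 6 h 50 min
Wed: 7:17 AM–6:58 PM = 11 h 41 min; less 20 min break → 11 h 21 min
Thu: 5:14 AM–12:13 PM = 6 h 59 min
Fri: 8:29 AM–4:36 PM = 8 h 7 min; less 20 min break → 7 h 47 min
Sat: 9:32 AM–8:57 PM = 11 h 25 min; less 20 min break → 11 h 5 min
Sun: 5:35 AM–2:23 PM = 8 h 48 min; less 30 min break → 8 h 18 min
Total: 6 h 50 min + 11 h 21 min + 6 h 59 min + 7 h 47 min + 11 h 5 min + 8 h 18 min = 52 h 20 min.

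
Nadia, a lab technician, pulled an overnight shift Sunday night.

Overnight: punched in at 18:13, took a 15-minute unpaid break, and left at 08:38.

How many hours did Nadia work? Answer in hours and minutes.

14 h 10 min

Overnight: 18:13 → midnight = 5 h 47 min; midnight → 08:38 = 8 h 38 min; span 14 h 25 min; less 15 min break → 14 h 10 min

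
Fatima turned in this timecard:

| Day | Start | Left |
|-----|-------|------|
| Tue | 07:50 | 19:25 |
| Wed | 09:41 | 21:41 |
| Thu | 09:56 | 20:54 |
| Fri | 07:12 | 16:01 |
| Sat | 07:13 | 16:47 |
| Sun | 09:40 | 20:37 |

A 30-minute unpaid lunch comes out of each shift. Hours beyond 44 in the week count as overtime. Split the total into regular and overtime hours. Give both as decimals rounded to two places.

Tue: 07:50–19:25 = 11 h 35 min; less 30 min break → 11 h 5 min
Wed: 09:41–21:41 = 12 h 0 min; less 30 min break → 11 h 30 min
Thu: 09:56–20:54 = 10 h 58 min; less 30 min break → 10 h 28 min
Fri: 07:12–16:01 = 8 h 49 min; less 30 min break → 8 h 19 min
Sat: 07:13–16:47 = 9 h 34 min; less 30 min break → 9 h 4 min
Sun: 09:40–20:37 = 10 h 57 min; less 30 min break → 10 h 27 min
Total worked: 60 h 53 min = 60.88 h.
Threshold 44 h → overtime 16 h 53 min, regular 44 h 0 min.

Regular 44.00 hours, overtime 16.88 hours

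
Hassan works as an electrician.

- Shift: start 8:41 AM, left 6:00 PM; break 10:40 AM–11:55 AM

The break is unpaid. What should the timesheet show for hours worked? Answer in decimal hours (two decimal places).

Shift: 8:41 AM–6:00 PM = 9 h 19 min; less 75 min break → 8 h 4 min

8.07 hours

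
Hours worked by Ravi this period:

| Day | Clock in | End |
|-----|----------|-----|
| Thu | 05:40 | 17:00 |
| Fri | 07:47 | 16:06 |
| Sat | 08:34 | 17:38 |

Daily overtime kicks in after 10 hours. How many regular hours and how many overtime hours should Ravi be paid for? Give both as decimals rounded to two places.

Regular 27.38 hours, overtime 1.33 hours

Thu: 05:40–17:00 = 11 h 20 min
Fri: 07:47–16:06 = 8 h 19 min
Sat: 08:34–17:38 = 9 h 4 min
Thu reg 10 h 0 min / OT 1 h 20 min; Fri reg 8 h 19 min / OT 0 h 0 min; Sat reg 9 h 4 min / OT 0 h 0 min.
Totals: regular 27 h 23 min, overtime 1 h 20 min.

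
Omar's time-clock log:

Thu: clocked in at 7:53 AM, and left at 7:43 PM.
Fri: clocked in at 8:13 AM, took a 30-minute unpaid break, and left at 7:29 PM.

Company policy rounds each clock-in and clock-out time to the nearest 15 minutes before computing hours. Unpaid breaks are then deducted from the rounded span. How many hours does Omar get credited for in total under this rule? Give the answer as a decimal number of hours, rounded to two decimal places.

22.50 hours

Thu: in 7:53 AM→8:00 AM, out 7:43 PM→7:45 PM; 11 h 45 min
Fri: in 8:13 AM→8:15 AM, out 7:29 PM→7:30 PM; 11 h 15 min − 30 min = 10 h 45 min
Total credited: 22 h 30 min.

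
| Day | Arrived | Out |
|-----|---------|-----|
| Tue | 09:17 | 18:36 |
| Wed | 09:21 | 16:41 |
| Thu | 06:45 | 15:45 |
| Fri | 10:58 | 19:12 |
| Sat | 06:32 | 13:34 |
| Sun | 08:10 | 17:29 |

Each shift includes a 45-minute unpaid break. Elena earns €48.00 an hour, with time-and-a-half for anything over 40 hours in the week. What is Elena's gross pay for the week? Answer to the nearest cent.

Tue: 09:17–18:36 = 9 h 19 min; less 45 min break → 8 h 34 min
Wed: 09:21–16:41 = 7 h 20 min; less 45 min break → 6 h 35 min
Thu: 06:45–15:45 = 9 h 0 min; less 45 min break → 8 h 15 min
Fri: 10:58–19:12 = 8 h 14 min; less 45 min break → 7 h 29 min
Sat: 06:32–13:34 = 7 h 2 min; less 45 min break → 6 h 17 min
Sun: 08:10–17:29 = 9 h 19 min; less 45 min break → 8 h 34 min
Total worked: 45 h 44 min = 2744 min.
Regular 40 h 0 min = 2400 min at €48.00/h; overtime 5 h 44 min = 344 min at €72.00/h.
Pay = (2400 × €48.00 + 344 × €72.00) ÷ 60 = €2332.80.

€2332.80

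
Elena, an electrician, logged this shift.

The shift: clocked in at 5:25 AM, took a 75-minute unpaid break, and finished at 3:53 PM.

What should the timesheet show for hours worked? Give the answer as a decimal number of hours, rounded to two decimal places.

The shift: 5:25 AM–3:53 PM = 10 h 28 min; less 75 min break → 9 h 13 min

9.22 hours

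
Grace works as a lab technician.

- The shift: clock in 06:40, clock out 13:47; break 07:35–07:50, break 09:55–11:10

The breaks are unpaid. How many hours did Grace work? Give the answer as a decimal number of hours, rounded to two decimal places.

The shift: 06:40–13:47 = 7 h 7 min; less 90 min break → 5 h 37 min

5.62 hours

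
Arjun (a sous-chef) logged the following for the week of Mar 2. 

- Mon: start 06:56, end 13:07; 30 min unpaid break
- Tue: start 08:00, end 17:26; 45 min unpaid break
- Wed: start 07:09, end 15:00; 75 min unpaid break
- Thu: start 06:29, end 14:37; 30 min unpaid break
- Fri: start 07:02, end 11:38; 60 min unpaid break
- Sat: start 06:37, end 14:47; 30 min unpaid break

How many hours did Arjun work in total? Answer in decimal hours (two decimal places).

39.87 hours

Mon: 06:56–13:07 = 6 h 11 min; less 30 min break → 5 h 41 min
Tue: 08:00–17:26 = 9 h 26 min; less 45 min break → 8 h 41 min
Wed: 07:09–15:00 = 7 h 51 min; less 75 min break → 6 h 36 min
Thu: 06:29–14:37 = 8 h 8 min; less 30 min break → 7 h 38 min
Fri: 07:02–11:38 = 4 h 36 min; less 60 min break → 3 h 36 min
Sat: 06:37–14:47 = 8 h 10 min; less 30 min break → 7 h 40 min
Total: 5 h 41 min + 8 h 41 min + 6 h 36 min + 7 h 38 min + 3 h 36 min + 7 h 40 min = 39 h 52 min.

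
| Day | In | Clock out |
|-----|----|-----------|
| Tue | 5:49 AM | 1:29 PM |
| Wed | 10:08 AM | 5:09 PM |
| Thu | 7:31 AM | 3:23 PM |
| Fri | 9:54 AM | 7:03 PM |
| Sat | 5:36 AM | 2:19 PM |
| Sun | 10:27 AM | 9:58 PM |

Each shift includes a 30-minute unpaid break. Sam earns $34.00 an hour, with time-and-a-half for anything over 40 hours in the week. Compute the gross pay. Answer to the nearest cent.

Tue: 5:49 AM–1:29 PM = 7 h 40 min; less 30 min break → 7 h 10 min
Wed: 10:08 AM–5:09 PM = 7 h 1 min; less 30 min break → 6 h 31 min
Thu: 7:31 AM–3:23 PM = 7 h 52 min; less 30 min break → 7 h 22 min
Fri: 9:54 AM–7:03 PM = 9 h 9 min; less 30 min break → 8 h 39 min
Sat: 5:36 AM–2:19 PM = 8 h 43 min; less 30 min break → 8 h 13 min
Sun: 10:27 AM–9:58 PM = 11 h 31 min; less 30 min break → 11 h 1 min
Total worked: 48 h 56 min = 2936 min.
Regular 40 h 0 min = 2400 min at $34.00/h; overtime 8 h 56 min = 536 min at $51.00/h.
Pay = (2400 × $34.00 + 536 × $51.00) ÷ 60 = $1815.60.

$1815.60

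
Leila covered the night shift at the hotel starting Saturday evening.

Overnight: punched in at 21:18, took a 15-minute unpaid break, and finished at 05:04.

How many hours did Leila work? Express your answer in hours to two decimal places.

Overnight: 21:18 → midnight = 2 h 42 min; midnight → 05:04 = 5 h 4 min; span 7 h 46 min; less 15 min break → 7 h 31 min

7.52 hours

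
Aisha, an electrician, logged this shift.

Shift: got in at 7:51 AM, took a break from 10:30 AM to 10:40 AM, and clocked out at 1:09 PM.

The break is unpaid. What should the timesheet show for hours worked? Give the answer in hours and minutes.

5 h 8 min

Shift: 7:51 AM–1:09 PM = 5 h 18 min; less 10 min break → 5 h 8 min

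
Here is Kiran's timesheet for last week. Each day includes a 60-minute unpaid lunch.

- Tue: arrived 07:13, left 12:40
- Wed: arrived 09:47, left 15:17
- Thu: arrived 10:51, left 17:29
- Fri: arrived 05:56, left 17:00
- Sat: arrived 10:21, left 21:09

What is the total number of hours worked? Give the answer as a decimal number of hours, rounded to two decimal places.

34.45 hours

Tue: 07:13–12:40 = 5 h 27 min; less 60 min break → 4 h 27 min
Wed: 09:47–15:17 = 5 h 30 min; less 60 min break → 4 h 30 min
Thu: 10:51–17:29 = 6 h 38 min; less 60 min break → 5 h 38 min
Fri: 05:56–17:00 = 11 h 4 min; less 60 min break → 10 h 4 min
Sat: 10:21–21:09 = 10 h 48 min; less 60 min break → 9 h 48 min
Total: 4 h 27 min + 4 h 30 min + 5 h 38 min + 10 h 4 min + 9 h 48 min = 34 h 27 min.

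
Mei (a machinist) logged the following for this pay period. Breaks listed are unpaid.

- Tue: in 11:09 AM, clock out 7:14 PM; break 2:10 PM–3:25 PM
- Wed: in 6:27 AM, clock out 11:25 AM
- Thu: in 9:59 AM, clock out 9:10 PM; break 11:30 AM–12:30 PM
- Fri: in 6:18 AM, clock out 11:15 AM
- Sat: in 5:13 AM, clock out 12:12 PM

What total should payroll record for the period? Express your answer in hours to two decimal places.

Tue: 11:09 AM–7:14 PM = 8 h 5 min; less 75 min break → 6 h 50 min
Wed: 6:27 AM–11:25 AM = 4 h 58 min
Thu: 9:59 AM–9:10 PM = 11 h 11 min; less 60 min break → 10 h 11 min
Fri: 6:18 AM–11:15 AM = 4 h 57 min
Sat: 5:13 AM–12:12 PM = 6 h 59 min
Total: 6 h 50 min + 4 h 58 min + 10 h 11 min + 4 h 57 min + 6 h 59 min = 33 h 55 min.

33.92 hours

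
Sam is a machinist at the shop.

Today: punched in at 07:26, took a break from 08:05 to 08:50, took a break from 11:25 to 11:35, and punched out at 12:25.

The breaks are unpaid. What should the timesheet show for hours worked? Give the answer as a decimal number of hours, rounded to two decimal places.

4.07 hours

Today: 07:26–12:25 = 4 h 59 min; less 55 min break → 4 h 4 min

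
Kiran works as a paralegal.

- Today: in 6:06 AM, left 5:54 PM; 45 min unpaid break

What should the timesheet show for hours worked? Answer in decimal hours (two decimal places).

11.05 hours

Today: 6:06 AM–5:54 PM = 11 h 48 min; less 45 min break → 11 h 3 min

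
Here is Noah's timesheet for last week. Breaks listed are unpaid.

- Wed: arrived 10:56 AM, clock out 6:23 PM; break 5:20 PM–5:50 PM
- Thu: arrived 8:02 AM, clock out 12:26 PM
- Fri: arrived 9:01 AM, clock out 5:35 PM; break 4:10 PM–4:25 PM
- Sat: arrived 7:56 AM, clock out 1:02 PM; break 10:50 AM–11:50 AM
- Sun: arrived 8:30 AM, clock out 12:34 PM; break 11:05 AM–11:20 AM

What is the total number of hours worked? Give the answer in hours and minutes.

Wed: 10:56 AM–6:23 PM = 7 h 27 min; less 30 min break → 6 h 57 min
Thu: 8:02 AM–12:26 PM = 4 h 24 min
Fri: 9:01 AM–5:35 PM = 8 h 34 min; less 15 min break → 8 h 19 min
Sat: 7:56 AM–1:02 PM = 5 h 6 min; less 60 min break → 4 h 6 min
Sun: 8:30 AM–12:34 PM = 4 h 4 min; less 15 min break → 3 h 49 min
Total: 6 h 57 min + 4 h 24 min + 8 h 19 min + 4 h 6 min + 3 h 49 min = 27 h 35 min.

27 h 35 min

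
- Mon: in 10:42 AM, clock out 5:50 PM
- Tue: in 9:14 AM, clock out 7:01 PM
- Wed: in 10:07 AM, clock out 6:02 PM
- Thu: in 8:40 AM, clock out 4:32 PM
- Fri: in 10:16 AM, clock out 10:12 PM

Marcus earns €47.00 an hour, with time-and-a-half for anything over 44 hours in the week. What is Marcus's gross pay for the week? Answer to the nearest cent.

Mon: 10:42 AM–5:50 PM = 7 h 8 min
Tue: 9:14 AM–7:01 PM = 9 h 47 min
Wed: 10:07 AM–6:02 PM = 7 h 55 min
Thu: 8:40 AM–4:32 PM = 7 h 52 min
Fri: 10:16 AM–10:12 PM = 11 h 56 min
Total worked: 44 h 38 min = 2678 min.
Regular 44 h 0 min = 2640 min at €47.00/h; overtime 0 h 38 min = 38 min at €70.50/h.
Pay = (2640 × €47.00 + 38 × €70.50) ÷ 60 = €2112.65.

€2112.65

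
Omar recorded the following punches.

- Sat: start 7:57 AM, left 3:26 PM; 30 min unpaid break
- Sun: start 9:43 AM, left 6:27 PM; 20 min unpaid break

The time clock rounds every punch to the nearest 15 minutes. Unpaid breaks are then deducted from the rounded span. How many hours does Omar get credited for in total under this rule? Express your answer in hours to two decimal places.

Sat: in 7:57 AM→8:00 AM, out 3:26 PM→3:30 PM; 7 h 30 min − 30 min = 7 h 0 min
Sun: in 9:43 AM→9:45 AM, out 6:27 PM→6:30 PM; 8 h 45 min − 20 min = 8 h 25 min
Total credited: 15 h 25 min.

15.42 hours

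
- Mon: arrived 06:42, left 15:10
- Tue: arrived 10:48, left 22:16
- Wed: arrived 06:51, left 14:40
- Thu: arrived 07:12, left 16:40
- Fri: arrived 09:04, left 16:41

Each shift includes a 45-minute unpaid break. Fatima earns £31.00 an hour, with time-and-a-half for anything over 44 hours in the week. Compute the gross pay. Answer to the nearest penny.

Mon: 06:42–15:10 = 8 h 28 min; less 45 min break → 7 h 43 min
Tue: 10:48–22:16 = 11 h 28 min; less 45 min break → 10 h 43 min
Wed: 06:51–14:40 = 7 h 49 min; less 45 min break → 7 h 4 min
Thu: 07:12–16:40 = 9 h 28 min; less 45 min break → 8 h 43 min
Fri: 09:04–16:41 = 7 h 37 min; less 45 min break → 6 h 52 min
Total worked: 41 h 5 min = 2465 min.
Regular 41 h 5 min = 2465 min at £31.00/h; overtime 0 h 0 min = 0 min at £46.50/h.
Pay = (2465 × £31.00 + 0 × £46.50) ÷ 60 = £1273.58.

£1273.58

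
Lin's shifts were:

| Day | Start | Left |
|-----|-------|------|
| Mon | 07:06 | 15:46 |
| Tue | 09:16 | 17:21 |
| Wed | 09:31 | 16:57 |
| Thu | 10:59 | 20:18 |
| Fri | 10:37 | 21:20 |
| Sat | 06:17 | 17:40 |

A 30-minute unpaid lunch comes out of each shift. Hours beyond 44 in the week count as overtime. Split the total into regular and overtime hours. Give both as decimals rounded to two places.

Regular 44.00 hours, overtime 8.60 hours

Mon: 07:06–15:46 = 8 h 40 min; less 30 min break → 8 h 10 min
Tue: 09:16–17:21 = 8 h 5 min; less 30 min break → 7 h 35 min
Wed: 09:31–16:57 = 7 h 26 min; less 30 min break → 6 h 56 min
Thu: 10:59–20:18 = 9 h 19 min; less 30 min break → 8 h 49 min
Fri: 10:37–21:20 = 10 h 43 min; less 30 min break → 10 h 13 min
Sat: 06:17–17:40 = 11 h 23 min; less 30 min break → 10 h 53 min
Total worked: 52 h 36 min = 52.60 h.
Threshold 44 h → overtime 8 h 36 min, regular 44 h 0 min.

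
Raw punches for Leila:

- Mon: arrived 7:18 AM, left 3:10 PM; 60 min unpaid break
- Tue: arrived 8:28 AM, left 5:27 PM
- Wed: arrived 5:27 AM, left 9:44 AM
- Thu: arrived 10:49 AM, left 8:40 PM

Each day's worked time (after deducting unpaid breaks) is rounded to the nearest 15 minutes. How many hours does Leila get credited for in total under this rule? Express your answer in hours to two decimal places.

Mon: 7:18 AM–3:10 PM = 7 h 52 min − 60 min = 6 h 52 min → rounds to 6 h 45 min
Tue: 8:28 AM–5:27 PM = 8 h 59 min → rounds to 9 h 0 min
Wed: 5:27 AM–9:44 AM = 4 h 17 min → rounds to 4 h 15 min
Thu: 10:49 AM–8:40 PM = 9 h 51 min → rounds to 9 h 45 min
Total credited: 29 h 45 min.

29.75 hours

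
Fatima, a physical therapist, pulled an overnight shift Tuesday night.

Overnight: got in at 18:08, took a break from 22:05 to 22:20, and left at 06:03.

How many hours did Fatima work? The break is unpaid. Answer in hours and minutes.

11 h 40 min

Overnight: 18:08 → midnight = 5 h 52 min; midnight → 06:03 = 6 h 3 min; span 11 h 55 min; less 15 min break → 11 h 40 min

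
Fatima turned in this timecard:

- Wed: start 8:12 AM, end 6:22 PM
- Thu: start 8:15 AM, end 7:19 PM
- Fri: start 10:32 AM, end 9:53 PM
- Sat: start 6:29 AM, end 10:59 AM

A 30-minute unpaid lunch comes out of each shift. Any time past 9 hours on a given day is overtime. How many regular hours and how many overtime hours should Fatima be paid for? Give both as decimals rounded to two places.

Wed: 8:12 AM–6:22 PM = 10 h 10 min; less 30 min break → 9 h 40 min
Thu: 8:15 AM–7:19 PM = 11 h 4 min; less 30 min break → 10 h 34 min
Fri: 10:32 AM–9:53 PM = 11 h 21 min; less 30 min break → 10 h 51 min
Sat: 6:29 AM–10:59 AM = 4 h 30 min; less 30 min break → 4 h 0 min
Wed reg 9 h 0 min / OT 0 h 40 min; Thu reg 9 h 0 min / OT 1 h 34 min; Fri reg 9 h 0 min / OT 1 h 51 min; Sat reg 4 h 0 min / OT 0 h 0 min.
Totals: regular 31 h 0 min, overtime 4 h 5 min.

Regular 31.00 hours, overtime 4.08 hours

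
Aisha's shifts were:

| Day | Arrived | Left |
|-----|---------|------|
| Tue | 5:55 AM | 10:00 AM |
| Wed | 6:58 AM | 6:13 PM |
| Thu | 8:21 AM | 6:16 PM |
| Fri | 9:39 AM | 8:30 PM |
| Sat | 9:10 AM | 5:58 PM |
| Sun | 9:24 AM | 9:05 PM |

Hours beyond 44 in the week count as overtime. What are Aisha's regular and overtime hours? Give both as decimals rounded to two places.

Tue: 5:55 AM–10:00 AM = 4 h 5 min
Wed: 6:58 AM–6:13 PM = 11 h 15 min
Thu: 8:21 AM–6:16 PM = 9 h 55 min
Fri: 9:39 AM–8:30 PM = 10 h 51 min
Sat: 9:10 AM–5:58 PM = 8 h 48 min
Sun: 9:24 AM–9:05 PM = 11 h 41 min
Total worked: 56 h 35 min = 56.58 h.
Threshold 44 h → overtime 12 h 35 min, regular 44 h 0 min.

Regular 44.00 hours, overtime 12.58 hours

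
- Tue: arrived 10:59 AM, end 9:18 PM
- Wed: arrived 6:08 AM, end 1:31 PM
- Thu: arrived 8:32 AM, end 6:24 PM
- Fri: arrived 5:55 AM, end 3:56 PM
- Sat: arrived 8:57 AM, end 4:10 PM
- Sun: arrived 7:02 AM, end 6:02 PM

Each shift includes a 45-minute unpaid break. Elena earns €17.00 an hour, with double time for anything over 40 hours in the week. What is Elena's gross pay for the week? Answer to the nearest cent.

Tue: 10:59 AM–9:18 PM = 10 h 19 min; less 45 min break → 9 h 34 min
Wed: 6:08 AM–1:31 PM = 7 h 23 min; less 45 min break → 6 h 38 min
Thu: 8:32 AM–6:24 PM = 9 h 52 min; less 45 min break → 9 h 7 min
Fri: 5:55 AM–3:56 PM = 10 h 1 min; less 45 min break → 9 h 16 min
Sat: 8:57 AM–4:10 PM = 7 h 13 min; less 45 min break → 6 h 28 min
Sun: 7:02 AM–6:02 PM = 11 h 0 min; less 45 min break → 10 h 15 min
Total worked: 51 h 18 min = 3078 min.
Regular 40 h 0 min = 2400 min at €17.00/h; overtime 11 h 18 min = 678 min at €34.00/h.
Pay = (2400 × €17.00 + 678 × €34.00) ÷ 60 = €1064.20.

€1064.20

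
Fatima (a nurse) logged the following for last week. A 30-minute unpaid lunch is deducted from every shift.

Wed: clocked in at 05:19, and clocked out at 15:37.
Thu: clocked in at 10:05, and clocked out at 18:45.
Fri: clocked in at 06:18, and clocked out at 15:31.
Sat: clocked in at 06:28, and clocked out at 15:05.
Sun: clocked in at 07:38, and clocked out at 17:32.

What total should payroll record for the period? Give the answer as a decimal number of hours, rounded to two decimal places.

Wed: 05:19–15:37 = 10 h 18 min; less 30 min break → 9 h 48 min
Thu: 10:05–18:45 = 8 h 40 min; less 30 min break → 8 h 10 min
Fri: 06:18–15:31 = 9 h 13 min; less 30 min break → 8 h 43 min
Sat: 06:28–15:05 = 8 h 37 min; less 30 min break → 8 h 7 min
Sun: 07:38–17:32 = 9 h 54 min; less 30 min break → 9 h 24 min
Total: 9 h 48 min + 8 h 10 min + 8 h 43 min + 8 h 7 min + 9 h 24 min = 44 h 12 min.

44.20 hours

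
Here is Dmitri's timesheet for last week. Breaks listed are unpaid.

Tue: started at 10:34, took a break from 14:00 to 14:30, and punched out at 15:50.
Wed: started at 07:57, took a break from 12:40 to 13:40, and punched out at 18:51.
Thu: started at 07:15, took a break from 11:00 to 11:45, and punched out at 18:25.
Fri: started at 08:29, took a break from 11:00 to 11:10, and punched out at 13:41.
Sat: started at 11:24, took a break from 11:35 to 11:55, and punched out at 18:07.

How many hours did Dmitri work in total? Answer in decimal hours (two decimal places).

Tue: 10:34–15:50 = 5 h 16 min; less 30 min break → 4 h 46 min
Wed: 07:57–18:51 = 10 h 54 min; less 60 min break → 9 h 54 min
Thu: 07:15–18:25 = 11 h 10 min; less 45 min break → 10 h 25 min
Fri: 08:29–13:41 = 5 h 12 min; less 10 min break → 5 h 2 min
Sat: 11:24–18:07 = 6 h 43 min; less 20 min break → 6 h 23 min
Total: 4 h 46 min + 9 h 54 min + 10 h 25 min + 5 h 2 min + 6 h 23 min = 36 h 30 min.

36.50 hours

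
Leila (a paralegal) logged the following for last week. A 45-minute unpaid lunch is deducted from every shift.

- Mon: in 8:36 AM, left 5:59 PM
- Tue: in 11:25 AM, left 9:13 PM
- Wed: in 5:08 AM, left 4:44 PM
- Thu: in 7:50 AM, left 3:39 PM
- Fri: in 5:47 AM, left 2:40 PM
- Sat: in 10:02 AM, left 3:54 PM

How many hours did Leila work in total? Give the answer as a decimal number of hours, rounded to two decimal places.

Mon: 8:36 AM–5:59 PM = 9 h 23 min; less 45 min break → 8 h 38 min
Tue: 11:25 AM–9:13 PM = 9 h 48 min; less 45 min break → 9 h 3 min
Wed: 5:08 AM–4:44 PM = 11 h 36 min; less 45 min break → 10 h 51 min
Thu: 7:50 AM–3:39 PM = 7 h 49 min; less 45 min break → 7 h 4 min
Fri: 5:47 AM–2:40 PM = 8 h 53 min; less 45 min break → 8 h 8 min
Sat: 10:02 AM–3:54 PM = 5 h 52 min; less 45 min break → 5 h 7 min
Total: 8 h 38 min + 9 h 3 min + 10 h 51 min + 7 h 4 min + 8 h 8 min + 5 h 7 min = 48 h 51 min.

48.85 hours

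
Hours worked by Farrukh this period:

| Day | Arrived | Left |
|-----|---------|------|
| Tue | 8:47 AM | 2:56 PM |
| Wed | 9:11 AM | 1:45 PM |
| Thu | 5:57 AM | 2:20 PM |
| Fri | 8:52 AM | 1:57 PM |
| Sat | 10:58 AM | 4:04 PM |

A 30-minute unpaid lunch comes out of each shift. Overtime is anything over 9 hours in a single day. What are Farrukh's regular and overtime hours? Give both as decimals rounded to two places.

Regular 26.78 hours, overtime 0.00 hours

Tue: 8:47 AM–2:56 PM = 6 h 9 min; less 30 min break → 5 h 39 min
Wed: 9:11 AM–1:45 PM = 4 h 34 min; less 30 min break → 4 h 4 min
Thu: 5:57 AM–2:20 PM = 8 h 23 min; less 30 min break → 7 h 53 min
Fri: 8:52 AM–1:57 PM = 5 h 5 min; less 30 min break → 4 h 35 min
Sat: 10:58 AM–4:04 PM = 5 h 6 min; less 30 min break → 4 h 36 min
Tue reg 5 h 39 min / OT 0 h 0 min; Wed reg 4 h 4 min / OT 0 h 0 min; Thu reg 7 h 53 min / OT 0 h 0 min; Fri reg 4 h 35 min / OT 0 h 0 min; Sat reg 4 h 36 min / OT 0 h 0 min.
Totals: regular 26 h 47 min, overtime 0 h 0 min.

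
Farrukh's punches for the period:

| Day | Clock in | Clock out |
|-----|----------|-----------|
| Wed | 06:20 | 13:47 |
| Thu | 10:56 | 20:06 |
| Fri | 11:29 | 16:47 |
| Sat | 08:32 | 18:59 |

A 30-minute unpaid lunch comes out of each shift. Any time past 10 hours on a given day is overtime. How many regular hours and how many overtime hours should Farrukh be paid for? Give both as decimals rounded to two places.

Wed: 06:20–13:47 = 7 h 27 min; less 30 min break → 6 h 57 min
Thu: 10:56–20:06 = 9 h 10 min; less 30 min break → 8 h 40 min
Fri: 11:29–16:47 = 5 h 18 min; less 30 min break → 4 h 48 min
Sat: 08:32–18:59 = 10 h 27 min; less 30 min break → 9 h 57 min
Wed reg 6 h 57 min / OT 0 h 0 min; Thu reg 8 h 40 min / OT 0 h 0 min; Fri reg 4 h 48 min / OT 0 h 0 min; Sat reg 9 h 57 min / OT 0 h 0 min.
Totals: regular 30 h 22 min, overtime 0 h 0 min.

Regular 30.37 hours, overtime 0.00 hours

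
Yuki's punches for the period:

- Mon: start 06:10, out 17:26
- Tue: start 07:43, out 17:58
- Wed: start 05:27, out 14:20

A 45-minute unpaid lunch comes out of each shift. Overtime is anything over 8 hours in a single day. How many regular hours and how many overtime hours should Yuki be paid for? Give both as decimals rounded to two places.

Mon: 06:10–17:26 = 11 h 16 min; less 45 min break → 10 h 31 min
Tue: 07:43–17:58 = 10 h 15 min; less 45 min break → 9 h 30 min
Wed: 05:27–14:20 = 8 h 53 min; less 45 min break → 8 h 8 min
Mon reg 8 h 0 min / OT 2 h 31 min; Tue reg 8 h 0 min / OT 1 h 30 min; Wed reg 8 h 0 min / OT 0 h 8 min.
Totals: regular 24 h 0 min, overtime 4 h 9 min.

Regular 24.00 hours, overtime 4.15 hours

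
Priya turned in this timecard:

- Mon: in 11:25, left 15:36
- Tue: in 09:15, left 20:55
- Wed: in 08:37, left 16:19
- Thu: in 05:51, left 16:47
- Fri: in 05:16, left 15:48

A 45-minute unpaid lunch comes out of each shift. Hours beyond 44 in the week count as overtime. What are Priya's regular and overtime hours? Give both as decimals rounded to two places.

Regular 41.27 hours, overtime 0.00 hours

Mon: 11:25–15:36 = 4 h 11 min; less 45 min break → 3 h 26 min
Tue: 09:15–20:55 = 11 h 40 min; less 45 min break → 10 h 55 min
Wed: 08:37–16:19 = 7 h 42 min; less 45 min break → 6 h 57 min
Thu: 05:51–16:47 = 10 h 56 min; less 45 min break → 10 h 11 min
Fri: 05:16–15:48 = 10 h 32 min; less 45 min break → 9 h 47 min
Total worked: 41 h 16 min = 41.27 h.
Threshold 44 h → overtime 0 h 0 min, regular 41 h 16 min.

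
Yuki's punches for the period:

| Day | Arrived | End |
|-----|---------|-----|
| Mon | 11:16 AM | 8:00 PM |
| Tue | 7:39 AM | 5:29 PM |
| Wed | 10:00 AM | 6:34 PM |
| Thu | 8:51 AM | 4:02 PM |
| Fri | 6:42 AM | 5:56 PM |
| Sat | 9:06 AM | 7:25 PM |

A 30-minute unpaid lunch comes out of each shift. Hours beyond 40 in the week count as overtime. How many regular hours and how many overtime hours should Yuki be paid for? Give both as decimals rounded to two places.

Mon: 11:16 AM–8:00 PM = 8 h 44 min; less 30 min break → 8 h 14 min
Tue: 7:39 AM–5:29 PM = 9 h 50 min; less 30 min break → 9 h 20 min
Wed: 10:00 AM–6:34 PM = 8 h 34 min; less 30 min break → 8 h 4 min
Thu: 8:51 AM–4:02 PM = 7 h 11 min; less 30 min break → 6 h 41 min
Fri: 6:42 AM–5:56 PM = 11 h 14 min; less 30 min break → 10 h 44 min
Sat: 9:06 AM–7:25 PM = 10 h 19 min; less 30 min break → 9 h 49 min
Total worked: 52 h 52 min = 52.87 h.
Threshold 40 h → overtime 12 h 52 min, regular 40 h 0 min.

Regular 40.00 hours, overtime 12.87 hours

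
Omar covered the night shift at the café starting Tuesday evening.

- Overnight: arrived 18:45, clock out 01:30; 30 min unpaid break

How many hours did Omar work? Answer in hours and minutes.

6 h 15 min

Overnight: 18:45 → midnight = 5 h 15 min; midnight → 01:30 = 1 h 30 min; span 6 h 45 min; less 30 min break → 6 h 15 min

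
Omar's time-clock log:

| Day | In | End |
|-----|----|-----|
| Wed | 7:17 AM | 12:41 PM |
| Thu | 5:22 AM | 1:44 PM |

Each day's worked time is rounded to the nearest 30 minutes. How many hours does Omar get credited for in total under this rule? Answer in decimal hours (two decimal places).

14.00 hours

Wed: 7:17 AM–12:41 PM = 5 h 24 min → rounds to 5 h 30 min
Thu: 5:22 AM–1:44 PM = 8 h 22 min → rounds to 8 h 30 min
Total credited: 14 h 0 min.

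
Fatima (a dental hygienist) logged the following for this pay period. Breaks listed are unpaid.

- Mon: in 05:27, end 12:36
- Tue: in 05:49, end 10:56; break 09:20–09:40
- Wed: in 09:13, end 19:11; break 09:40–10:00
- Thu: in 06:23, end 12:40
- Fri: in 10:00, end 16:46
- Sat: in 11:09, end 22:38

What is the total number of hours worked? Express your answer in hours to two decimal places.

Mon: 05:27–12:36 = 7 h 9 min
Tue: 05:49–10:56 = 5 h 7 min; less 20 min break → 4 h 47 min
Wed: 09:13–19:11 = 9 h 58 min; less 20 min break → 9 h 38 min
Thu: 06:23–12:40 = 6 h 17 min
Fri: 10:00–16:46 = 6 h 46 min
Sat: 11:09–22:38 = 11 h 29 min
Total: 7 h 9 min + 4 h 47 min + 9 h 38 min + 6 h 17 min + 6 h 46 min + 11 h 29 min = 46 h 6 min.

46.10 hours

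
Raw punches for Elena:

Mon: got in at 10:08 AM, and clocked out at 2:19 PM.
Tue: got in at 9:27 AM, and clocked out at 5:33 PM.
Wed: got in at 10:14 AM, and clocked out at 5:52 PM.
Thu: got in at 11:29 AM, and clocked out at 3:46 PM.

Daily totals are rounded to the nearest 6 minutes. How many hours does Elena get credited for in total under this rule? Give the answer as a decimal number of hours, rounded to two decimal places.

24.20 hours

Mon: 10:08 AM–2:19 PM = 4 h 11 min → rounds to 4 h 12 min
Tue: 9:27 AM–5:33 PM = 8 h 6 min → rounds to 8 h 6 min
Wed: 10:14 AM–5:52 PM = 7 h 38 min → rounds to 7 h 36 min
Thu: 11:29 AM–3:46 PM = 4 h 17 min → rounds to 4 h 18 min
Total credited: 24 h 12 min.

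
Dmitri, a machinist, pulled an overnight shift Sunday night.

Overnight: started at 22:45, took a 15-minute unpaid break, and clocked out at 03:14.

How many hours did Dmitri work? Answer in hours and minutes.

4 h 14 min

Overnight: 22:45 → midnight = 1 h 15 min; midnight → 03:14 = 3 h 14 min; span 4 h 29 min; less 15 min break → 4 h 14 min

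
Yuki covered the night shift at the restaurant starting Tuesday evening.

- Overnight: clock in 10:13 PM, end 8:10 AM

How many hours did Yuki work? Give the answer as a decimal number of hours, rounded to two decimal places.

Overnight: 10:13 PM → midnight = 1 h 47 min; midnight → 8:10 AM = 8 h 10 min; span 9 h 57 min

9.95 hours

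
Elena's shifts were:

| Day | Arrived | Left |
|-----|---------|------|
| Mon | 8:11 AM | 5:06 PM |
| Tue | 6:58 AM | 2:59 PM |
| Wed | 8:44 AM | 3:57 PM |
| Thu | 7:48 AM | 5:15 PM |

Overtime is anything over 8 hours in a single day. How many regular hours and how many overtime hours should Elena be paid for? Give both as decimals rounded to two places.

Regular 31.22 hours, overtime 2.38 hours

Mon: 8:11 AM–5:06 PM = 8 h 55 min
Tue: 6:58 AM–2:59 PM = 8 h 1 min
Wed: 8:44 AM–3:57 PM = 7 h 13 min
Thu: 7:48 AM–5:15 PM = 9 h 27 min
Mon reg 8 h 0 min / OT 0 h 55 min; Tue reg 8 h 0 min / OT 0 h 1 min; Wed reg 7 h 13 min / OT 0 h 0 min; Thu reg 8 h 0 min / OT 1 h 27 min.
Totals: regular 31 h 13 min, overtime 2 h 23 min.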